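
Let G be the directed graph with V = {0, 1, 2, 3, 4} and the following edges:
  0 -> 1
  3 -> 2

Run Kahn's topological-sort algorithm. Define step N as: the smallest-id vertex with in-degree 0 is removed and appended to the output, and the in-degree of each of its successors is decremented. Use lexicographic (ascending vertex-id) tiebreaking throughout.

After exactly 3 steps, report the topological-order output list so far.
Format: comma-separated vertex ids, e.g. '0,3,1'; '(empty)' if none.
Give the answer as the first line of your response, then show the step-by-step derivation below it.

0,1,3

step 1: output 0; order=[0]; indeg=(0,0,1,0,0)
step 2: output 1; order=[0,1]; indeg=(0,0,1,0,0)
step 3: output 3; order=[0,1,3]; indeg=(0,0,0,0,0)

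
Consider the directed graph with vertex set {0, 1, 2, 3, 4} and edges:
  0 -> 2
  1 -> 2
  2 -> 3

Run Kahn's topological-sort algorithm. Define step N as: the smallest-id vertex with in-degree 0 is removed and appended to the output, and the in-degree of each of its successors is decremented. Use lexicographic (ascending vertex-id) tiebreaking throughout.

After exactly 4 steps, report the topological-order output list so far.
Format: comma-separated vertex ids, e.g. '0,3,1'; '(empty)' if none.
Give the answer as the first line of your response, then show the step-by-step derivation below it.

0,1,2,3

step 1: output 0; order=[0]; indeg=(0,0,1,1,0)
step 2: output 1; order=[0,1]; indeg=(0,0,0,1,0)
step 3: output 2; order=[0,1,2]; indeg=(0,0,0,0,0)
step 4: output 3; order=[0,1,2,3]; indeg=(0,0,0,0,0)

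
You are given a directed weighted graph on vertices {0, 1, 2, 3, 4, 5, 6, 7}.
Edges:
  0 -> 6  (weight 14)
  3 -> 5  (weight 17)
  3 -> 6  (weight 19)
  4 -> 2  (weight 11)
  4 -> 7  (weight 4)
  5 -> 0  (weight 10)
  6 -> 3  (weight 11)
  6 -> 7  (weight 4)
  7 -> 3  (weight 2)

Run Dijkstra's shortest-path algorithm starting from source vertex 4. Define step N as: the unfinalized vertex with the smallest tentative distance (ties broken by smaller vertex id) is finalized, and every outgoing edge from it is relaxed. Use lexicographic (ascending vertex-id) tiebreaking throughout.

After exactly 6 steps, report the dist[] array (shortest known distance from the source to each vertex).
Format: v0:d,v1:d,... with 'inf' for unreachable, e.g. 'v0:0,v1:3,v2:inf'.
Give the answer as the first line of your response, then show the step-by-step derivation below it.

v0:33,v1:inf,v2:11,v3:6,v4:0,v5:23,v6:25,v7:4

step 1: dist = v0:inf,v1:inf,v2:11,v3:inf,v4:0,v5:inf,v6:inf,v7:4
step 2: dist = v0:inf,v1:inf,v2:11,v3:6,v4:0,v5:inf,v6:inf,v7:4
step 3: dist = v0:inf,v1:inf,v2:11,v3:6,v4:0,v5:23,v6:25,v7:4
step 4: dist = v0:inf,v1:inf,v2:11,v3:6,v4:0,v5:23,v6:25,v7:4
step 5: dist = v0:33,v1:inf,v2:11,v3:6,v4:0,v5:23,v6:25,v7:4
step 6: dist = v0:33,v1:inf,v2:11,v3:6,v4:0,v5:23,v6:25,v7:4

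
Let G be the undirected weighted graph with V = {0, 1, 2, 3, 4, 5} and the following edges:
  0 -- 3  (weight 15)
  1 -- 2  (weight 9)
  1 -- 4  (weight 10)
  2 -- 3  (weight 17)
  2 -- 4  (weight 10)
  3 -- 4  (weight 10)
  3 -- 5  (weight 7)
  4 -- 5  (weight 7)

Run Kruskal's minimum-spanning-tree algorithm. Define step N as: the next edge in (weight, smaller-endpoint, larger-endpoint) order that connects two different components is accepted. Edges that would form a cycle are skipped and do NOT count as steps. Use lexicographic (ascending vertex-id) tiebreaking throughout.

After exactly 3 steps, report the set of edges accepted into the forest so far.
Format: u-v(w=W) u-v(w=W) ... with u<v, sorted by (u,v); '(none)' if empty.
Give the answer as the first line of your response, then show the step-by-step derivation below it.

1-2(w=9) 3-5(w=7) 4-5(w=7)

step 1: add edge 3-5 (w=7); MST = {3-5(w=7)}
step 2: add edge 4-5 (w=7); MST = {3-5(w=7) 4-5(w=7)}
step 3: add edge 1-2 (w=9); MST = {1-2(w=9) 3-5(w=7) 4-5(w=7)}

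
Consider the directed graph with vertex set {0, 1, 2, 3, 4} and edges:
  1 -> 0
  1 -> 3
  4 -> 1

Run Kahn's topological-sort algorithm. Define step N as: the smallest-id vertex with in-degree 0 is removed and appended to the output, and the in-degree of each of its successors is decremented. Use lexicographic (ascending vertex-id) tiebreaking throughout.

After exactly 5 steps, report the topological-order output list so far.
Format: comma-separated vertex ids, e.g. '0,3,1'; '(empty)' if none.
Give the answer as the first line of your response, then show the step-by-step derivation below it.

2,4,1,0,3

step 1: output 2; order=[2]; indeg=(1,1,0,1,0)
step 2: output 4; order=[2,4]; indeg=(1,0,0,1,0)
step 3: output 1; order=[2,4,1]; indeg=(0,0,0,0,0)
step 4: output 0; order=[2,4,1,0]; indeg=(0,0,0,0,0)
step 5: output 3; order=[2,4,1,0,3]; indeg=(0,0,0,0,0)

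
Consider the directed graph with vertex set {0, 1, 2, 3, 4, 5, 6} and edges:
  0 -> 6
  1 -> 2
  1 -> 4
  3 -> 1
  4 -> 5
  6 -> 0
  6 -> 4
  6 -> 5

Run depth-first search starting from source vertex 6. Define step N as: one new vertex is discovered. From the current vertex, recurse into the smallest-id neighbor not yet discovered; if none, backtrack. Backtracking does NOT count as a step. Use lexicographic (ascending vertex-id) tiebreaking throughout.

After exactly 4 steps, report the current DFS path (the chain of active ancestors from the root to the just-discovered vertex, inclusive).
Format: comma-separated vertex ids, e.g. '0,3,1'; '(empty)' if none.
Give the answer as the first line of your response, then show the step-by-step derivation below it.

6,4,5

step 1: discover 6; path=6; order=6
step 2: discover 0; path=6>0; order=6,0
step 3: discover 4; path=6>4; order=6,0,4
step 4: discover 5; path=6>4>5; order=6,0,4,5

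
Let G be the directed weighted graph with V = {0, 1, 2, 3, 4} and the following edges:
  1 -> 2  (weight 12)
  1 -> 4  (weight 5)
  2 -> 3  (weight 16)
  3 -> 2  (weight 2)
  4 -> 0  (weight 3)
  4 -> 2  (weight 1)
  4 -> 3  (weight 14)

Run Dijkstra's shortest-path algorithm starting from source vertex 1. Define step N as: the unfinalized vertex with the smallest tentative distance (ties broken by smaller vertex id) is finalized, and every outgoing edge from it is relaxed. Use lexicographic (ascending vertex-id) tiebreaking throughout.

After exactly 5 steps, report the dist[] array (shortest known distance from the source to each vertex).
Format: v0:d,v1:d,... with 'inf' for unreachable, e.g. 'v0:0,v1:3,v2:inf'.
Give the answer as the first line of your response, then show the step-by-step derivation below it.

v0:8,v1:0,v2:6,v3:19,v4:5

step 1: dist = v0:inf,v1:0,v2:12,v3:inf,v4:5
step 2: dist = v0:8,v1:0,v2:6,v3:19,v4:5
step 3: dist = v0:8,v1:0,v2:6,v3:19,v4:5
step 4: dist = v0:8,v1:0,v2:6,v3:19,v4:5
step 5: dist = v0:8,v1:0,v2:6,v3:19,v4:5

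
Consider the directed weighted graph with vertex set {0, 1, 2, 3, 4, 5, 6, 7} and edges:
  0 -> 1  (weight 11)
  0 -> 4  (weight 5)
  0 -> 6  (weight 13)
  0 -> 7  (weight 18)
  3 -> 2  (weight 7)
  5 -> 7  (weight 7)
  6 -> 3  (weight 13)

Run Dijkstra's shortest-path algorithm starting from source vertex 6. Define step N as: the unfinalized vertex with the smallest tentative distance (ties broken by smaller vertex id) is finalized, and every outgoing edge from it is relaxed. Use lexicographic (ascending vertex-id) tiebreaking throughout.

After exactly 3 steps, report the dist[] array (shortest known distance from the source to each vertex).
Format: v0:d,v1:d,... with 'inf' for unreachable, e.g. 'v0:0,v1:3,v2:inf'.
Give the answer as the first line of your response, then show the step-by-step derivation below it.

v0:inf,v1:inf,v2:20,v3:13,v4:inf,v5:inf,v6:0,v7:inf

step 1: dist = v0:inf,v1:inf,v2:inf,v3:13,v4:inf,v5:inf,v6:0,v7:inf
step 2: dist = v0:inf,v1:inf,v2:20,v3:13,v4:inf,v5:inf,v6:0,v7:inf
step 3: dist = v0:inf,v1:inf,v2:20,v3:13,v4:inf,v5:inf,v6:0,v7:inf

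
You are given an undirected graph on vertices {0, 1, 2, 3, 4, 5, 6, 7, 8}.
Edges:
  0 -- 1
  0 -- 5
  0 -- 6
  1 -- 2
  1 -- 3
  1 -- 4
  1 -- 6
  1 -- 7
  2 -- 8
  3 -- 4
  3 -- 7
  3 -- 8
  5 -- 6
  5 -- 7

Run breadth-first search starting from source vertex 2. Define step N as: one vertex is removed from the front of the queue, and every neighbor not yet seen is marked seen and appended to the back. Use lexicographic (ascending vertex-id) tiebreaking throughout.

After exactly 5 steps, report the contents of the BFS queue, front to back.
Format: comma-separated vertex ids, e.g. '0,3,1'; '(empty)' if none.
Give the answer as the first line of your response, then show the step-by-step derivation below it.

4,6,7,5

step 1: dequeue 2; queue=[1,8]; order=2
step 2: dequeue 1; queue=[8,0,3,4,6,7]; order=2,1
step 3: dequeue 8; queue=[0,3,4,6,7]; order=2,1,8
step 4: dequeue 0; queue=[3,4,6,7,5]; order=2,1,8,0
step 5: dequeue 3; queue=[4,6,7,5]; order=2,1,8,0,3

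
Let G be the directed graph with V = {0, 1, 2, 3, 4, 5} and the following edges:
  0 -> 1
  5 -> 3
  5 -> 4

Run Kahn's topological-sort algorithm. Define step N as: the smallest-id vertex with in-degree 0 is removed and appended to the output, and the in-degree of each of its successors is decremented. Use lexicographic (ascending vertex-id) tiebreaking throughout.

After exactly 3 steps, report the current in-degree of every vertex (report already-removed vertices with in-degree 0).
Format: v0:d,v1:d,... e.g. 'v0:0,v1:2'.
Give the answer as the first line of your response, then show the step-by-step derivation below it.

v0:0,v1:0,v2:0,v3:1,v4:1,v5:0

step 1: output 0; order=[0]; indeg=(0,0,0,1,1,0)
step 2: output 1; order=[0,1]; indeg=(0,0,0,1,1,0)
step 3: output 2; order=[0,1,2]; indeg=(0,0,0,1,1,0)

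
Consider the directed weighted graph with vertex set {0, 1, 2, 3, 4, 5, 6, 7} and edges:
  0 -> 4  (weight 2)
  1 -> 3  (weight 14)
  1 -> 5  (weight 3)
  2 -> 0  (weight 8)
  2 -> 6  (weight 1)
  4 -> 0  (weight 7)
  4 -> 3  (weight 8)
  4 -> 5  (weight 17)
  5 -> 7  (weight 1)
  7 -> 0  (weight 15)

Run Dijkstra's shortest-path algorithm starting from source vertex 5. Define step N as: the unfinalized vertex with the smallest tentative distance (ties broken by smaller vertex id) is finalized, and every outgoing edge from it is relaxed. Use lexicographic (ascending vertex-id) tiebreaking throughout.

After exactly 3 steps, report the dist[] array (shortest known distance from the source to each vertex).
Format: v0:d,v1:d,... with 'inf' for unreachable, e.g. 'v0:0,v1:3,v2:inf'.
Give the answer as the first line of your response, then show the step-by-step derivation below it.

v0:16,v1:inf,v2:inf,v3:inf,v4:18,v5:0,v6:inf,v7:1

step 1: dist = v0:inf,v1:inf,v2:inf,v3:inf,v4:inf,v5:0,v6:inf,v7:1
step 2: dist = v0:16,v1:inf,v2:inf,v3:inf,v4:inf,v5:0,v6:inf,v7:1
step 3: dist = v0:16,v1:inf,v2:inf,v3:inf,v4:18,v5:0,v6:inf,v7:1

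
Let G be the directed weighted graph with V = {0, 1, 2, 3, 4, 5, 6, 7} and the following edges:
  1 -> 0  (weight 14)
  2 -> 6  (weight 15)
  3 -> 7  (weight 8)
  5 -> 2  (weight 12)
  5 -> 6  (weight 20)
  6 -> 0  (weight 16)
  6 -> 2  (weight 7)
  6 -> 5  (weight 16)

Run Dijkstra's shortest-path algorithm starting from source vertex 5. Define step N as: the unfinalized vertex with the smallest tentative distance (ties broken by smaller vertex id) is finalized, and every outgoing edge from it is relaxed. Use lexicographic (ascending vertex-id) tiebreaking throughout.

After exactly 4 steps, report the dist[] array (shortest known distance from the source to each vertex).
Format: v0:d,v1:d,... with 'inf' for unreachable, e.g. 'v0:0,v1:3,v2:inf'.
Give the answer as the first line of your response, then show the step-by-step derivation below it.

v0:36,v1:inf,v2:12,v3:inf,v4:inf,v5:0,v6:20,v7:inf

step 1: dist = v0:inf,v1:inf,v2:12,v3:inf,v4:inf,v5:0,v6:20,v7:inf
step 2: dist = v0:inf,v1:inf,v2:12,v3:inf,v4:inf,v5:0,v6:20,v7:inf
step 3: dist = v0:36,v1:inf,v2:12,v3:inf,v4:inf,v5:0,v6:20,v7:inf
step 4: dist = v0:36,v1:inf,v2:12,v3:inf,v4:inf,v5:0,v6:20,v7:inf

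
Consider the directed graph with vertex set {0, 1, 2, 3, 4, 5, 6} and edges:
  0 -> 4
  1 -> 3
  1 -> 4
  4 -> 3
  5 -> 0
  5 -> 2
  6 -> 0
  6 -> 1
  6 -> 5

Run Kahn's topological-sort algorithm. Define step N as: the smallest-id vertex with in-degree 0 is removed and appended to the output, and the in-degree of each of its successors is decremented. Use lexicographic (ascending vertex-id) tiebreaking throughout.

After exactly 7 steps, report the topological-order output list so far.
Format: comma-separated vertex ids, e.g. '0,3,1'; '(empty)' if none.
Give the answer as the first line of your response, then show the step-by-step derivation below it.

6,1,5,0,2,4,3

step 1: output 6; order=[6]; indeg=(1,0,1,2,2,0,0)
step 2: output 1; order=[6,1]; indeg=(1,0,1,1,1,0,0)
step 3: output 5; order=[6,1,5]; indeg=(0,0,0,1,1,0,0)
step 4: output 0; order=[6,1,5,0]; indeg=(0,0,0,1,0,0,0)
step 5: output 2; order=[6,1,5,0,2]; indeg=(0,0,0,1,0,0,0)
step 6: output 4; order=[6,1,5,0,2,4]; indeg=(0,0,0,0,0,0,0)
step 7: output 3; order=[6,1,5,0,2,4,3]; indeg=(0,0,0,0,0,0,0)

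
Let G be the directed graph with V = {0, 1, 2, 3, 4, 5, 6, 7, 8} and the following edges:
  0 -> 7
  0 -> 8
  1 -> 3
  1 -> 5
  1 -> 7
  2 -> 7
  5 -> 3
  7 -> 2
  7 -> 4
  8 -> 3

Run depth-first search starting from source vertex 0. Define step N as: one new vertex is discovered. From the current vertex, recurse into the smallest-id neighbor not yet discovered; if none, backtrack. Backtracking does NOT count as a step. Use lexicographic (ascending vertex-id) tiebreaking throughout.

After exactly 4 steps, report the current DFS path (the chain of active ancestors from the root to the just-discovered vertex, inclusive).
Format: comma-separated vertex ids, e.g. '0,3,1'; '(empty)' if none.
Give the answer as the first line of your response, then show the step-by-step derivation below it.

0,7,4

step 1: discover 0; path=0; order=0
step 2: discover 7; path=0>7; order=0,7
step 3: discover 2; path=0>7>2; order=0,7,2
step 4: discover 4; path=0>7>4; order=0,7,2,4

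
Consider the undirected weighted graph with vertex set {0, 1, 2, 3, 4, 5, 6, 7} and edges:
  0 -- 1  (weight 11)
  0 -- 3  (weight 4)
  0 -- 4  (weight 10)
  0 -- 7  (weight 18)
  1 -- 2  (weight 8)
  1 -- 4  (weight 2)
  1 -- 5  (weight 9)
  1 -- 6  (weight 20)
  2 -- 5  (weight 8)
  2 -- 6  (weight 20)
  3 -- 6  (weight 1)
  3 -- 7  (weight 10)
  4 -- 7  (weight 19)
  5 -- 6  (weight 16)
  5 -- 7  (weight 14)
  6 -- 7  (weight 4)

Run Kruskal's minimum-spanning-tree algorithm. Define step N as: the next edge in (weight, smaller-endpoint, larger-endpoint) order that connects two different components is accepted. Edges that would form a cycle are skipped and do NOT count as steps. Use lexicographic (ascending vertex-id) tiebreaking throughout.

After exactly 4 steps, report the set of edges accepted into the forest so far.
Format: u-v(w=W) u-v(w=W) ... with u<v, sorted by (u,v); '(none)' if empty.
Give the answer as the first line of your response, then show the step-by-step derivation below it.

0-3(w=4) 1-4(w=2) 3-6(w=1) 6-7(w=4)

step 1: add edge 3-6 (w=1); MST = {3-6(w=1)}
step 2: add edge 1-4 (w=2); MST = {1-4(w=2) 3-6(w=1)}
step 3: add edge 0-3 (w=4); MST = {0-3(w=4) 1-4(w=2) 3-6(w=1)}
step 4: add edge 6-7 (w=4); MST = {0-3(w=4) 1-4(w=2) 3-6(w=1) 6-7(w=4)}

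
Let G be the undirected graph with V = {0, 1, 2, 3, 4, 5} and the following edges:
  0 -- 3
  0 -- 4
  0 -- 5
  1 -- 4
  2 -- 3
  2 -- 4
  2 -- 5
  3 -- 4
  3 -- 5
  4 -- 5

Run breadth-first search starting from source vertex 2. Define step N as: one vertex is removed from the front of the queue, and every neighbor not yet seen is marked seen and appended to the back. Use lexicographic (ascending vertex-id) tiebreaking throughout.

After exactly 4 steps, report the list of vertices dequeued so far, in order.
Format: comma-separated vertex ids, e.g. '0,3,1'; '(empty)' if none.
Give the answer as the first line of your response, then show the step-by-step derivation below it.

2,3,4,5

step 1: dequeue 2; queue=[3,4,5]; order=2
step 2: dequeue 3; queue=[4,5,0]; order=2,3
step 3: dequeue 4; queue=[5,0,1]; order=2,3,4
step 4: dequeue 5; queue=[0,1]; order=2,3,4,5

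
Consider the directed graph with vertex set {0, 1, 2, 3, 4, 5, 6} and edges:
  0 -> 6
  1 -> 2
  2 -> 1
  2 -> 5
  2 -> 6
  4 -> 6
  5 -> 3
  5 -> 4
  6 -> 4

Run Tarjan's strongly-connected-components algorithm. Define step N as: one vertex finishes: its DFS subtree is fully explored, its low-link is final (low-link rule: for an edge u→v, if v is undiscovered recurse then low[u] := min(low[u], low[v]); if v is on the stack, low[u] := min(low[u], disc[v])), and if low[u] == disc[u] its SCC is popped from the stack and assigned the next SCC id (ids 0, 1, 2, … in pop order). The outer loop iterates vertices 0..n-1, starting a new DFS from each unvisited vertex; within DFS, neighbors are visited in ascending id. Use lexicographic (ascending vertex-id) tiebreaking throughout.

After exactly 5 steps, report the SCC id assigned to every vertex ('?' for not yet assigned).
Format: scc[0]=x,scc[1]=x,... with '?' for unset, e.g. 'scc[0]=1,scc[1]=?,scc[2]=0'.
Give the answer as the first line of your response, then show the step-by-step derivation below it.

scc[0]=1,scc[1]=?,scc[2]=?,scc[3]=2,scc[4]=0,scc[5]=3,scc[6]=0

step 1: low=(low[0]=0,low[1]=?,low[2]=?,low[3]=?,low[4]=1,low[5]=?,low[6]=1); scc=(scc[0]=?,scc[1]=?,scc[2]=?,scc[3]=?,scc[4]=?,scc[5]=?,scc[6]=?)
step 2: low=(low[0]=0,low[1]=?,low[2]=?,low[3]=?,low[4]=1,low[5]=?,low[6]=1); scc=(scc[0]=?,scc[1]=?,scc[2]=?,scc[3]=?,scc[4]=0,scc[5]=?,scc[6]=0)
step 3: low=(low[0]=0,low[1]=?,low[2]=?,low[3]=?,low[4]=1,low[5]=?,low[6]=1); scc=(scc[0]=1,scc[1]=?,scc[2]=?,scc[3]=?,scc[4]=0,scc[5]=?,scc[6]=0)
step 4: low=(low[0]=0,low[1]=3,low[2]=3,low[3]=6,low[4]=1,low[5]=5,low[6]=1); scc=(scc[0]=1,scc[1]=?,scc[2]=?,scc[3]=2,scc[4]=0,scc[5]=?,scc[6]=0)
step 5: low=(low[0]=0,low[1]=3,low[2]=3,low[3]=6,low[4]=1,low[5]=5,low[6]=1); scc=(scc[0]=1,scc[1]=?,scc[2]=?,scc[3]=2,scc[4]=0,scc[5]=3,scc[6]=0)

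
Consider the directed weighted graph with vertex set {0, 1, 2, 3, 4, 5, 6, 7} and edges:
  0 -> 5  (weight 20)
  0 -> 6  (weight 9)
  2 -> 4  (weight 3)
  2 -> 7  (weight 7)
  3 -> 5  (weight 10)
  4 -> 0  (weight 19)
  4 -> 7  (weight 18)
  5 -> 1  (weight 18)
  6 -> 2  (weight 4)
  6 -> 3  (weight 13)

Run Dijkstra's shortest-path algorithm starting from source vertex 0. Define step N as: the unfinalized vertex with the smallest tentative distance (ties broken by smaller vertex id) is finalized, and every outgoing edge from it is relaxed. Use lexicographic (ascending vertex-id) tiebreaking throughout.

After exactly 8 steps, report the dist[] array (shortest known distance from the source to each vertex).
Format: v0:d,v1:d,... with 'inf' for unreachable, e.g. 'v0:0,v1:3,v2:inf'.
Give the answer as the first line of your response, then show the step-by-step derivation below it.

v0:0,v1:38,v2:13,v3:22,v4:16,v5:20,v6:9,v7:20

step 1: dist = v0:0,v1:inf,v2:inf,v3:inf,v4:inf,v5:20,v6:9,v7:inf
step 2: dist = v0:0,v1:inf,v2:13,v3:22,v4:inf,v5:20,v6:9,v7:inf
step 3: dist = v0:0,v1:inf,v2:13,v3:22,v4:16,v5:20,v6:9,v7:20
step 4: dist = v0:0,v1:inf,v2:13,v3:22,v4:16,v5:20,v6:9,v7:20
step 5: dist = v0:0,v1:38,v2:13,v3:22,v4:16,v5:20,v6:9,v7:20
step 6: dist = v0:0,v1:38,v2:13,v3:22,v4:16,v5:20,v6:9,v7:20
step 7: dist = v0:0,v1:38,v2:13,v3:22,v4:16,v5:20,v6:9,v7:20
step 8: dist = v0:0,v1:38,v2:13,v3:22,v4:16,v5:20,v6:9,v7:20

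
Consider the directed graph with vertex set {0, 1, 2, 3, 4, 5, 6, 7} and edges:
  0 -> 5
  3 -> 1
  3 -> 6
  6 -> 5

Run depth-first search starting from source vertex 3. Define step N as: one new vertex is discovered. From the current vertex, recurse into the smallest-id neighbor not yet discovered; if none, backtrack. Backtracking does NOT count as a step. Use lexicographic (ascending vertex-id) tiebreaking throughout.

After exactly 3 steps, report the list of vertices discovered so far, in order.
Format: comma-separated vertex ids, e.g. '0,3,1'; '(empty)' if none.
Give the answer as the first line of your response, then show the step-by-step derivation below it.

3,1,6

step 1: discover 3; path=3; order=3
step 2: discover 1; path=3>1; order=3,1
step 3: discover 6; path=3>6; order=3,1,6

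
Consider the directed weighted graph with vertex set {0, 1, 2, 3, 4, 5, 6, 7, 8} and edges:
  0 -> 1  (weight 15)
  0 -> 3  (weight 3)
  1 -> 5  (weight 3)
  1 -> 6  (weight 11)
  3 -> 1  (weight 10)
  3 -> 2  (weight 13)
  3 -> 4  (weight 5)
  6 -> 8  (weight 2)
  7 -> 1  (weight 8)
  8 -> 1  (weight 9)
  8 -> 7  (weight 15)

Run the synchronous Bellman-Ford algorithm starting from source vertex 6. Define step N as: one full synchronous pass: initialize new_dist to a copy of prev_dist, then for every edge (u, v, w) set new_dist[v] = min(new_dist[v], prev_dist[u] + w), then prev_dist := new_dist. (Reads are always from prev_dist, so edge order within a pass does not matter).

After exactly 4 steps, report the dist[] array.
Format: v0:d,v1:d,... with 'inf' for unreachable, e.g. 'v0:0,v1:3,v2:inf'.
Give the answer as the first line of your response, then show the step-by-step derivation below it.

v0:inf,v1:11,v2:inf,v3:inf,v4:inf,v5:14,v6:0,v7:17,v8:2

step 1: dist = v0:inf,v1:inf,v2:inf,v3:inf,v4:inf,v5:inf,v6:0,v7:inf,v8:2
step 2: dist = v0:inf,v1:11,v2:inf,v3:inf,v4:inf,v5:inf,v6:0,v7:17,v8:2
step 3: dist = v0:inf,v1:11,v2:inf,v3:inf,v4:inf,v5:14,v6:0,v7:17,v8:2
step 4: dist = v0:inf,v1:11,v2:inf,v3:inf,v4:inf,v5:14,v6:0,v7:17,v8:2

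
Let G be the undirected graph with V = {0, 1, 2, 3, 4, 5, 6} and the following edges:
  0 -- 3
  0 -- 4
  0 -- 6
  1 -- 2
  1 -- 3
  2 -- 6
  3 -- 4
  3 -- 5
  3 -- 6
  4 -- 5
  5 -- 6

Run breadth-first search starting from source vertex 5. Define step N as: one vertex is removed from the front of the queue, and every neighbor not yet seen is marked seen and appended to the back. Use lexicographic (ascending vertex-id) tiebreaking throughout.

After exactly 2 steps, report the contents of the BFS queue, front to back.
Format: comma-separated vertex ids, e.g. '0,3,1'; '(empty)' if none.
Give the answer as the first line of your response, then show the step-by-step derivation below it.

4,6,0,1

step 1: dequeue 5; queue=[3,4,6]; order=5
step 2: dequeue 3; queue=[4,6,0,1]; order=5,3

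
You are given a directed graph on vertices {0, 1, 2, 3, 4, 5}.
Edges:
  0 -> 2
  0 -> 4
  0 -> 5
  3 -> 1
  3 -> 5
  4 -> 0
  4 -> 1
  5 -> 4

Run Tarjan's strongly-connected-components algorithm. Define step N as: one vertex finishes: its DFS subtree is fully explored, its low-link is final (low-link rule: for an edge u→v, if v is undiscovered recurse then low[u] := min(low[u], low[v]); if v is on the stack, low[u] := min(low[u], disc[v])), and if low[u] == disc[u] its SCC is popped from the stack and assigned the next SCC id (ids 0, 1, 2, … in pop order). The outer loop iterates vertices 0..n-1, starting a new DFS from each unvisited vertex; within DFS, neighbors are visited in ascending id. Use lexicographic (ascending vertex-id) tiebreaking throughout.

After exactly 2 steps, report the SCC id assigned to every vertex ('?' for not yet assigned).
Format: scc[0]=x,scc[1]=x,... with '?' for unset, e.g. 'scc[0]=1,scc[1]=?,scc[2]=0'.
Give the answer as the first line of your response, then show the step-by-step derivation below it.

scc[0]=?,scc[1]=1,scc[2]=0,scc[3]=?,scc[4]=?,scc[5]=?

step 1: low=(low[0]=0,low[1]=?,low[2]=1,low[3]=?,low[4]=?,low[5]=?); scc=(scc[0]=?,scc[1]=?,scc[2]=0,scc[3]=?,scc[4]=?,scc[5]=?)
step 2: low=(low[0]=0,low[1]=3,low[2]=1,low[3]=?,low[4]=0,low[5]=?); scc=(scc[0]=?,scc[1]=1,scc[2]=0,scc[3]=?,scc[4]=?,scc[5]=?)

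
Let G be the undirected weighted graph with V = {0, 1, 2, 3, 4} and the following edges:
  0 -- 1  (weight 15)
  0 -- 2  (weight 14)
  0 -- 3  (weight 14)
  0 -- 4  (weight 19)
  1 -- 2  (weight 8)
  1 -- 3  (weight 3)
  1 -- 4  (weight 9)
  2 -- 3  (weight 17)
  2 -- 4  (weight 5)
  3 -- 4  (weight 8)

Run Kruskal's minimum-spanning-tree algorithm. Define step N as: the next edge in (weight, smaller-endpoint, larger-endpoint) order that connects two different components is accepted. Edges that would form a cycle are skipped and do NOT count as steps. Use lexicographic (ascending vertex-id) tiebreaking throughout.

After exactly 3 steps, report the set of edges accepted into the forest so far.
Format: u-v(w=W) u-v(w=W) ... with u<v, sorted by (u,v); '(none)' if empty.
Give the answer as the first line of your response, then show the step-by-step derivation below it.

1-2(w=8) 1-3(w=3) 2-4(w=5)

step 1: add edge 1-3 (w=3); MST = {1-3(w=3)}
step 2: add edge 2-4 (w=5); MST = {1-3(w=3) 2-4(w=5)}
step 3: add edge 1-2 (w=8); MST = {1-2(w=8) 1-3(w=3) 2-4(w=5)}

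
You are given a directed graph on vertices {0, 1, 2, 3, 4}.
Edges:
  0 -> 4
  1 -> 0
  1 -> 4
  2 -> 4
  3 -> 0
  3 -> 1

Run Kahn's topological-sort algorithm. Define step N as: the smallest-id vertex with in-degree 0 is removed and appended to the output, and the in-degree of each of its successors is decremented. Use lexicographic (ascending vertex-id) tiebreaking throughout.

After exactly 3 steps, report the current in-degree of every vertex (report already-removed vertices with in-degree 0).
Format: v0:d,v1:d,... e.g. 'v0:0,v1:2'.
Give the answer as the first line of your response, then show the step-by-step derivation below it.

v0:0,v1:0,v2:0,v3:0,v4:1

step 1: output 2; order=[2]; indeg=(2,1,0,0,2)
step 2: output 3; order=[2,3]; indeg=(1,0,0,0,2)
step 3: output 1; order=[2,3,1]; indeg=(0,0,0,0,1)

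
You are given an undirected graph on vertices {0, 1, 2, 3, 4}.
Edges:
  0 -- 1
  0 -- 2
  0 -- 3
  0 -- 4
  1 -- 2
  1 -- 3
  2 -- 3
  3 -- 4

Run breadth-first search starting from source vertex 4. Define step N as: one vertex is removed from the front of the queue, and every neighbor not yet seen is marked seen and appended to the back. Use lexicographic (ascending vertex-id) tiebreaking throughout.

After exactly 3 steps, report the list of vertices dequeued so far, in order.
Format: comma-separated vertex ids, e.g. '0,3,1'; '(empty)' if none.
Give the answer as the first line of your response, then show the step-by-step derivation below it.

4,0,3

step 1: dequeue 4; queue=[0,3]; order=4
step 2: dequeue 0; queue=[3,1,2]; order=4,0
step 3: dequeue 3; queue=[1,2]; order=4,0,3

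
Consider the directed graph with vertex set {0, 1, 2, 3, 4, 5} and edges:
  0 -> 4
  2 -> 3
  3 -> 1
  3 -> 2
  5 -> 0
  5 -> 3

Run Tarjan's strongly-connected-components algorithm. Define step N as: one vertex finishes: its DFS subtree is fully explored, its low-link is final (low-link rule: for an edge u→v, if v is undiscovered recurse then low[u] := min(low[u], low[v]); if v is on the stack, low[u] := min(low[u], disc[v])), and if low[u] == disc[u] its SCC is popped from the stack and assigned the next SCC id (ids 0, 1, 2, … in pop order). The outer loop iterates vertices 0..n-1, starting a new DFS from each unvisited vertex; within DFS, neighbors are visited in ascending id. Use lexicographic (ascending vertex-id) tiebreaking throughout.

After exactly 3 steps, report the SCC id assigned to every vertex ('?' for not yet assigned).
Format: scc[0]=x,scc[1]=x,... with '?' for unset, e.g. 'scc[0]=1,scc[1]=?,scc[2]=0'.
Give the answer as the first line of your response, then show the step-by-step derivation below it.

scc[0]=1,scc[1]=2,scc[2]=?,scc[3]=?,scc[4]=0,scc[5]=?

step 1: low=(low[0]=0,low[1]=?,low[2]=?,low[3]=?,low[4]=1,low[5]=?); scc=(scc[0]=?,scc[1]=?,scc[2]=?,scc[3]=?,scc[4]=0,scc[5]=?)
step 2: low=(low[0]=0,low[1]=?,low[2]=?,low[3]=?,low[4]=1,low[5]=?); scc=(scc[0]=1,scc[1]=?,scc[2]=?,scc[3]=?,scc[4]=0,scc[5]=?)
step 3: low=(low[0]=0,low[1]=2,low[2]=?,low[3]=?,low[4]=1,low[5]=?); scc=(scc[0]=1,scc[1]=2,scc[2]=?,scc[3]=?,scc[4]=0,scc[5]=?)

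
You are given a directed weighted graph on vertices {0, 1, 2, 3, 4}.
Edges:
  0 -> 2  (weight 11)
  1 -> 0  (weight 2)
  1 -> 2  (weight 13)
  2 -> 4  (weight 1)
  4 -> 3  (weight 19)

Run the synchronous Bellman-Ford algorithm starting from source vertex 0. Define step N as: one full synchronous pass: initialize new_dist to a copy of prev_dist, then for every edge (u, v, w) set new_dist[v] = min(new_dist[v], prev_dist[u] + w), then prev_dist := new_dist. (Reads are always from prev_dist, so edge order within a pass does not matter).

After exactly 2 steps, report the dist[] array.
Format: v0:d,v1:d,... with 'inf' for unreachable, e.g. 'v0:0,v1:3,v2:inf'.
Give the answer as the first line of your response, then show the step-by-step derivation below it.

v0:0,v1:inf,v2:11,v3:inf,v4:12

step 1: dist = v0:0,v1:inf,v2:11,v3:inf,v4:inf
step 2: dist = v0:0,v1:inf,v2:11,v3:inf,v4:12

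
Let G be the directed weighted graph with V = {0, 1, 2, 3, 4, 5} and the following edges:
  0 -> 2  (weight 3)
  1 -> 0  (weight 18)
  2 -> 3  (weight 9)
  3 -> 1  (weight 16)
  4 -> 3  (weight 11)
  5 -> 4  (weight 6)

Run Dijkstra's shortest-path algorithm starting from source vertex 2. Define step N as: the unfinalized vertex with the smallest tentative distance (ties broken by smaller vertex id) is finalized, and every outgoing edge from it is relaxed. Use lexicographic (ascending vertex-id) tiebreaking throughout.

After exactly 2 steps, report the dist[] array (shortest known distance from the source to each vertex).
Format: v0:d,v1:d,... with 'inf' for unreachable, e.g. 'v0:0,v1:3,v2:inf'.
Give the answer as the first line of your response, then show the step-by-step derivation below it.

v0:inf,v1:25,v2:0,v3:9,v4:inf,v5:inf

step 1: dist = v0:inf,v1:inf,v2:0,v3:9,v4:inf,v5:inf
step 2: dist = v0:inf,v1:25,v2:0,v3:9,v4:inf,v5:inf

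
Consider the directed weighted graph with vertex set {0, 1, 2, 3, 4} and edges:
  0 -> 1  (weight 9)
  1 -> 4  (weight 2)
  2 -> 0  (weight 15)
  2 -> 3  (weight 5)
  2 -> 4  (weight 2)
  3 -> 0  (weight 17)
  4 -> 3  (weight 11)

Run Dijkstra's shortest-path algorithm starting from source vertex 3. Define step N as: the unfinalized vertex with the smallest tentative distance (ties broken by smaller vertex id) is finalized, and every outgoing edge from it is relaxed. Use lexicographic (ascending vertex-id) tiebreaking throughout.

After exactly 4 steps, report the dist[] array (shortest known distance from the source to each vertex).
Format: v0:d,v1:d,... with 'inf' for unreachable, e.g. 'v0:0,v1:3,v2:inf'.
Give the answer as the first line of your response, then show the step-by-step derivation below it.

v0:17,v1:26,v2:inf,v3:0,v4:28

step 1: dist = v0:17,v1:inf,v2:inf,v3:0,v4:inf
step 2: dist = v0:17,v1:26,v2:inf,v3:0,v4:inf
step 3: dist = v0:17,v1:26,v2:inf,v3:0,v4:28
step 4: dist = v0:17,v1:26,v2:inf,v3:0,v4:28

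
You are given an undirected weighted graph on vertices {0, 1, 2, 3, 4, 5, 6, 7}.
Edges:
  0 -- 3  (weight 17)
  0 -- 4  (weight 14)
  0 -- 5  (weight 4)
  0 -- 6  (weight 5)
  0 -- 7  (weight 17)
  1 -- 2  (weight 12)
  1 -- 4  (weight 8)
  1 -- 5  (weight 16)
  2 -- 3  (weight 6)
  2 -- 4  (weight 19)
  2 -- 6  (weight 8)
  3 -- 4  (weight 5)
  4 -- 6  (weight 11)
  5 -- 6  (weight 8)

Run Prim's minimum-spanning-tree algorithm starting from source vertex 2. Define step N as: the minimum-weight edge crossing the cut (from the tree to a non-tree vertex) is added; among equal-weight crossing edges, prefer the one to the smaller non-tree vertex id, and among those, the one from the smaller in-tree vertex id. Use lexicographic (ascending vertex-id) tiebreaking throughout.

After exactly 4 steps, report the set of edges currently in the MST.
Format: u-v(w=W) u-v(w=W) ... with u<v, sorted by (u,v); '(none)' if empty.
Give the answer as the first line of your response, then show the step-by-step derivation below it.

1-4(w=8) 2-3(w=6) 2-6(w=8) 3-4(w=5)

step 1: add edge 2-3 (w=6); MST = {2-3(w=6)}
step 2: add edge 3-4 (w=5); MST = {2-3(w=6) 3-4(w=5)}
step 3: add edge 1-4 (w=8); MST = {1-4(w=8) 2-3(w=6) 3-4(w=5)}
step 4: add edge 2-6 (w=8); MST = {1-4(w=8) 2-3(w=6) 2-6(w=8) 3-4(w=5)}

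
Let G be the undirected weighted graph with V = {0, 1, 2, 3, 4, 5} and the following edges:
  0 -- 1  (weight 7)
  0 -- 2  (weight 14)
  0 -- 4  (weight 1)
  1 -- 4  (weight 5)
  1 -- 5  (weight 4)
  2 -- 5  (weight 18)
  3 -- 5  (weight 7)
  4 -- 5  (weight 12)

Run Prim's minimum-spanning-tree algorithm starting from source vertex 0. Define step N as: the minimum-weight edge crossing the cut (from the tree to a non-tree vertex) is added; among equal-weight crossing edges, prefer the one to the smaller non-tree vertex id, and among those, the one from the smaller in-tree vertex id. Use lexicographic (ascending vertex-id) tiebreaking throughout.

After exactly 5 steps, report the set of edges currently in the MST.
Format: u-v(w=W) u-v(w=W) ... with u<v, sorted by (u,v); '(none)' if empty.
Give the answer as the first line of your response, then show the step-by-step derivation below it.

0-2(w=14) 0-4(w=1) 1-4(w=5) 1-5(w=4) 3-5(w=7)

step 1: add edge 0-4 (w=1); MST = {0-4(w=1)}
step 2: add edge 1-4 (w=5); MST = {0-4(w=1) 1-4(w=5)}
step 3: add edge 1-5 (w=4); MST = {0-4(w=1) 1-4(w=5) 1-5(w=4)}
step 4: add edge 3-5 (w=7); MST = {0-4(w=1) 1-4(w=5) 1-5(w=4) 3-5(w=7)}
step 5: add edge 0-2 (w=14); MST = {0-2(w=14) 0-4(w=1) 1-4(w=5) 1-5(w=4) 3-5(w=7)}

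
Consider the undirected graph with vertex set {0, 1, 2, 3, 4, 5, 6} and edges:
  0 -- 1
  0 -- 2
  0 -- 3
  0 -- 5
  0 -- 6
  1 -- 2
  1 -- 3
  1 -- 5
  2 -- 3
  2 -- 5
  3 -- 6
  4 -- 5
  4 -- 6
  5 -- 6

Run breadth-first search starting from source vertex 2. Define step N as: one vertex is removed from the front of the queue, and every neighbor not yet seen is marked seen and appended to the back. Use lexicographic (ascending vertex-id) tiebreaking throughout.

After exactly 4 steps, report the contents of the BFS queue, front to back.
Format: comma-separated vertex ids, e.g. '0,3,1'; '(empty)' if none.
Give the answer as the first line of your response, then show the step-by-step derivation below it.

5,6

step 1: dequeue 2; queue=[0,1,3,5]; order=2
step 2: dequeue 0; queue=[1,3,5,6]; order=2,0
step 3: dequeue 1; queue=[3,5,6]; order=2,0,1
step 4: dequeue 3; queue=[5,6]; order=2,0,1,3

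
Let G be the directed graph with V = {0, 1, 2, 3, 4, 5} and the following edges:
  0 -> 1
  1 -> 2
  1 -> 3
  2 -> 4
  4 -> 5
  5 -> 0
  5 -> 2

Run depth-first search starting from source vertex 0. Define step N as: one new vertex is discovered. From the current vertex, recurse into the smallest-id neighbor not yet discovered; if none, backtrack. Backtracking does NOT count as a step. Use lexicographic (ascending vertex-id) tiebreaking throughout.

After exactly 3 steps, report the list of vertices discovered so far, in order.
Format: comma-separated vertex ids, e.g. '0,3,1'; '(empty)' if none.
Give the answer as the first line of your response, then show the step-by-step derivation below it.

0,1,2

step 1: discover 0; path=0; order=0
step 2: discover 1; path=0>1; order=0,1
step 3: discover 2; path=0>1>2; order=0,1,2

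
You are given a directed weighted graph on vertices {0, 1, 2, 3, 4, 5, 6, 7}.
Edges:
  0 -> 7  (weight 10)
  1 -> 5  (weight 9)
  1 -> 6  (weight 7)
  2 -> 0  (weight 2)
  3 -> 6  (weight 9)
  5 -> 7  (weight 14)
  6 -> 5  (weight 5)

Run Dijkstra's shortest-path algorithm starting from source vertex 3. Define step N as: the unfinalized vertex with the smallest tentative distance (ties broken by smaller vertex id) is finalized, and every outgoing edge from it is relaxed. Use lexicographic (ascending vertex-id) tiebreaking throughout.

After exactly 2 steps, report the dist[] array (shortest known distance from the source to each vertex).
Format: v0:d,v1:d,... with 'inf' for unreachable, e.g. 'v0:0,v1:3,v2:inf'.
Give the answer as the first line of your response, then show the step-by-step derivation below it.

v0:inf,v1:inf,v2:inf,v3:0,v4:inf,v5:14,v6:9,v7:inf

step 1: dist = v0:inf,v1:inf,v2:inf,v3:0,v4:inf,v5:inf,v6:9,v7:inf
step 2: dist = v0:inf,v1:inf,v2:inf,v3:0,v4:inf,v5:14,v6:9,v7:inf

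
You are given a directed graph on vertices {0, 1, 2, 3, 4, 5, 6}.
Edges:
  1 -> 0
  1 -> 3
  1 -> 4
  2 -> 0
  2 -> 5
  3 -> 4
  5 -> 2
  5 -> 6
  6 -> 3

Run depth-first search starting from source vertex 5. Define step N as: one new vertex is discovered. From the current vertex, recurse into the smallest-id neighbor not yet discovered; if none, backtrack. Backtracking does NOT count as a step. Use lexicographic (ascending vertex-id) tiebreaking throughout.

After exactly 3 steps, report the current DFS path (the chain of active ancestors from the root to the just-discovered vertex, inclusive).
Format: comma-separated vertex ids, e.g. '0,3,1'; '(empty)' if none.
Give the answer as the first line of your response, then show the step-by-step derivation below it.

5,2,0

step 1: discover 5; path=5; order=5
step 2: discover 2; path=5>2; order=5,2
step 3: discover 0; path=5>2>0; order=5,2,0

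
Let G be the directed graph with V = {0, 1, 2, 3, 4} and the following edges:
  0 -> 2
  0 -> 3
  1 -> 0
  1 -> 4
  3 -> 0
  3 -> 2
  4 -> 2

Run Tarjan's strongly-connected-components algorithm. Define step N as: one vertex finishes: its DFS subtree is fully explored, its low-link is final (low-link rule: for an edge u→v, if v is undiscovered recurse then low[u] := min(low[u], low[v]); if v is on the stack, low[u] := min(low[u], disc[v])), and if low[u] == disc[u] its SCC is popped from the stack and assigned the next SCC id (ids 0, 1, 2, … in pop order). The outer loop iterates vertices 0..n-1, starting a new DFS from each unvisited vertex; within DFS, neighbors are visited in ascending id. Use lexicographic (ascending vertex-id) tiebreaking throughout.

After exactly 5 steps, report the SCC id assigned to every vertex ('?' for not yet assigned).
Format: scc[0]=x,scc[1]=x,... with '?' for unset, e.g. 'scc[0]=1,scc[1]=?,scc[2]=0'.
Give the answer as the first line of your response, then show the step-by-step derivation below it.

scc[0]=1,scc[1]=3,scc[2]=0,scc[3]=1,scc[4]=2

step 1: low=(low[0]=0,low[1]=?,low[2]=1,low[3]=?,low[4]=?); scc=(scc[0]=?,scc[1]=?,scc[2]=0,scc[3]=?,scc[4]=?)
step 2: low=(low[0]=0,low[1]=?,low[2]=1,low[3]=0,low[4]=?); scc=(scc[0]=?,scc[1]=?,scc[2]=0,scc[3]=?,scc[4]=?)
step 3: low=(low[0]=0,low[1]=?,low[2]=1,low[3]=0,low[4]=?); scc=(scc[0]=1,scc[1]=?,scc[2]=0,scc[3]=1,scc[4]=?)
step 4: low=(low[0]=0,low[1]=3,low[2]=1,low[3]=0,low[4]=4); scc=(scc[0]=1,scc[1]=?,scc[2]=0,scc[3]=1,scc[4]=2)
step 5: low=(low[0]=0,low[1]=3,low[2]=1,low[3]=0,low[4]=4); scc=(scc[0]=1,scc[1]=3,scc[2]=0,scc[3]=1,scc[4]=2)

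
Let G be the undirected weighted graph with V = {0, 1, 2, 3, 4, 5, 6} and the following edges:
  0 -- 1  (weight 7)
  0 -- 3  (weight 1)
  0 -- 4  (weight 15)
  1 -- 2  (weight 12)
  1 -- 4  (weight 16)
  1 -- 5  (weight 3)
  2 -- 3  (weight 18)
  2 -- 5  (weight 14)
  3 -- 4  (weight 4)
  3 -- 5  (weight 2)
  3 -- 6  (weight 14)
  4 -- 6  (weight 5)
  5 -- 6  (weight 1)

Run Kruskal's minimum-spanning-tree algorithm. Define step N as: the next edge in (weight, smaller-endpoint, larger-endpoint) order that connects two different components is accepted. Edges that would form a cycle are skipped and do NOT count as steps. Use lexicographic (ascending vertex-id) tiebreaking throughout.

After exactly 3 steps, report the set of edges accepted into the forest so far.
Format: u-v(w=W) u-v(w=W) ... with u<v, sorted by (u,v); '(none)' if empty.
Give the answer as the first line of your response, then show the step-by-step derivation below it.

0-3(w=1) 3-5(w=2) 5-6(w=1)

step 1: add edge 0-3 (w=1); MST = {0-3(w=1)}
step 2: add edge 5-6 (w=1); MST = {0-3(w=1) 5-6(w=1)}
step 3: add edge 3-5 (w=2); MST = {0-3(w=1) 3-5(w=2) 5-6(w=1)}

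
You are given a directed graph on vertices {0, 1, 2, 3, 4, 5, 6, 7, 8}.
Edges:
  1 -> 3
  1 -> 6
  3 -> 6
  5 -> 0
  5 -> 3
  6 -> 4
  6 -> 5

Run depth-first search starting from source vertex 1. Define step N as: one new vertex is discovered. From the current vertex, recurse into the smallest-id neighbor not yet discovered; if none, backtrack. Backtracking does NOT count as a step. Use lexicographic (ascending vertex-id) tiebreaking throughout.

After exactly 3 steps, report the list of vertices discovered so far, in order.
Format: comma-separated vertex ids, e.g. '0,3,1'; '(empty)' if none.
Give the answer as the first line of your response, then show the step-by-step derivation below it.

1,3,6

step 1: discover 1; path=1; order=1
step 2: discover 3; path=1>3; order=1,3
step 3: discover 6; path=1>3>6; order=1,3,6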